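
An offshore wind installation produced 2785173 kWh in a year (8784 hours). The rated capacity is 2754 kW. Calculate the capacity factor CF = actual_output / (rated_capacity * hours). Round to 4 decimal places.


Capacity factor = actual output / maximum possible output
Maximum possible = rated * hours = 2754 * 8784 = 24191136 kWh
CF = 2785173 / 24191136
CF = 0.1151

0.1151


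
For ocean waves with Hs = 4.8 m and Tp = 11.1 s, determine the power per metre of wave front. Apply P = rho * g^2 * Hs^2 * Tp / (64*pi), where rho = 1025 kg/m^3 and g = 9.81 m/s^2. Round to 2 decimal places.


Apply wave power formula:
  g^2 = 9.81^2 = 96.2361
  Hs^2 = 4.8^2 = 23.04
  Numerator = rho * g^2 * Hs^2 * Tp = 1025 * 96.2361 * 23.04 * 11.1 = 25227100.29
  Denominator = 64 * pi = 201.0619
  P = 25227100.29 / 201.0619 = 125469.30 W/m

125469.30


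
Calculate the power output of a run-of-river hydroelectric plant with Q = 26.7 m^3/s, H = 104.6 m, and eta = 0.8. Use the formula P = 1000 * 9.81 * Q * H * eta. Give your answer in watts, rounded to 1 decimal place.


Apply the hydropower formula P = rho * g * Q * H * eta
rho * g = 1000 * 9.81 = 9810.0
P = 9810.0 * 26.7 * 104.6 * 0.8
P = 21918051.4 W

21918051.4


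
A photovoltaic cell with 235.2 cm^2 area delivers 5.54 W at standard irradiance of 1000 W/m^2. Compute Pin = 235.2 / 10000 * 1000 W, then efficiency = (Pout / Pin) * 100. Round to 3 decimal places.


First compute the input power:
  Pin = area_cm2 / 10000 * G = 235.2 / 10000 * 1000 = 23.52 W
Then compute efficiency:
  Efficiency = (Pout / Pin) * 100 = (5.54 / 23.52) * 100
  Efficiency = 23.554%

23.554


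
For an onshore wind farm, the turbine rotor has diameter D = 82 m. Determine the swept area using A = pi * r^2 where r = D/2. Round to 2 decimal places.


Compute the rotor radius:
  r = D / 2 = 82 / 2 = 41.0 m
Calculate swept area:
  A = pi * r^2 = pi * 41.0^2
  A = 5281.02 m^2

5281.02


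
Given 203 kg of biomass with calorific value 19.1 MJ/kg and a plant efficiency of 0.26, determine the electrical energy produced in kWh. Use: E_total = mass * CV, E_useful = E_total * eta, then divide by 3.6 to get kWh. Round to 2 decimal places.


Total energy = mass * CV = 203 * 19.1 = 3877.3 MJ
Useful energy = total * eta = 3877.3 * 0.26 = 1008.1 MJ
Convert to kWh: 1008.1 / 3.6
Useful energy = 280.03 kWh

280.03


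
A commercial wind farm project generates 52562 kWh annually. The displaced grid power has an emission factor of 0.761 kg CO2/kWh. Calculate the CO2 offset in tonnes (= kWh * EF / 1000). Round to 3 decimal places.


CO2 offset in kg = generation * emission_factor
CO2 offset = 52562 * 0.761 = 39999.68 kg
Convert to tonnes:
  CO2 offset = 39999.68 / 1000 = 40.000 tonnes

40.000


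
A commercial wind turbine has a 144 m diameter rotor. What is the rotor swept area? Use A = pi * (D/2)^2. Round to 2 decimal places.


Compute the rotor radius:
  r = D / 2 = 144 / 2 = 72.0 m
Calculate swept area:
  A = pi * r^2 = pi * 72.0^2
  A = 16286.02 m^2

16286.02


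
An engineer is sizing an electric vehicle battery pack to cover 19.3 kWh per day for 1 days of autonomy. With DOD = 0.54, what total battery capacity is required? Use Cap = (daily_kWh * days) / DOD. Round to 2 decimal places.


Total energy needed = daily * days = 19.3 * 1 = 19.3 kWh
Account for depth of discharge:
  Cap = total_energy / DOD = 19.3 / 0.54
  Cap = 35.74 kWh

35.74


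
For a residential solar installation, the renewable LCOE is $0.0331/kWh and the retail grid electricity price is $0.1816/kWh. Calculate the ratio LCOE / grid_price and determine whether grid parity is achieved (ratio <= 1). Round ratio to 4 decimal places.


Compare LCOE to grid price:
  LCOE = $0.0331/kWh, Grid price = $0.1816/kWh
  Ratio = LCOE / grid_price = 0.0331 / 0.1816 = 0.1823
  Grid parity achieved (ratio <= 1)? yes

0.1823


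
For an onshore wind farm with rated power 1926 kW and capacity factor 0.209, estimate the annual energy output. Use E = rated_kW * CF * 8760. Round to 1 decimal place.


Annual energy = rated_kW * capacity_factor * hours_per_year
Given: P_rated = 1926 kW, CF = 0.209, hours = 8760
E = 1926 * 0.209 * 8760
E = 3526197.8 kWh

3526197.8


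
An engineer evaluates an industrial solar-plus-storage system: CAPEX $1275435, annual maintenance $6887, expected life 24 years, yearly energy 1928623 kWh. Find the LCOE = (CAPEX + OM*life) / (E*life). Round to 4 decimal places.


Total cost = CAPEX + OM * lifetime = 1275435 + 6887 * 24 = 1275435 + 165288 = 1440723
Total generation = annual * lifetime = 1928623 * 24 = 46286952 kWh
LCOE = 1440723 / 46286952
LCOE = 0.0311 $/kWh

0.0311


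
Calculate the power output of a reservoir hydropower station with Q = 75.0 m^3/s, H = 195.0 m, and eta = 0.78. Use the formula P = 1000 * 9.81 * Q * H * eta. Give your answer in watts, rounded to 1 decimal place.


Apply the hydropower formula P = rho * g * Q * H * eta
rho * g = 1000 * 9.81 = 9810.0
P = 9810.0 * 75.0 * 195.0 * 0.78
P = 111907575.0 W

111907575.0


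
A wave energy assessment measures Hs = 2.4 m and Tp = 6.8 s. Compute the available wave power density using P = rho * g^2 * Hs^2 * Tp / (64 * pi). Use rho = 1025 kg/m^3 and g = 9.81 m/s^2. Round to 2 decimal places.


Apply wave power formula:
  g^2 = 9.81^2 = 96.2361
  Hs^2 = 2.4^2 = 5.76
  Numerator = rho * g^2 * Hs^2 * Tp = 1025 * 96.2361 * 5.76 * 6.8 = 3863609.95
  Denominator = 64 * pi = 201.0619
  P = 3863609.95 / 201.0619 = 19216.02 W/m

19216.02


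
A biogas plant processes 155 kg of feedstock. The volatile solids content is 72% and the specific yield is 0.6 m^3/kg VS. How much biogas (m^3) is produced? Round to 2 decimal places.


Compute volatile solids:
  VS = mass * VS_fraction = 155 * 0.72 = 111.6 kg
Calculate biogas volume:
  Biogas = VS * specific_yield = 111.6 * 0.6
  Biogas = 66.96 m^3

66.96


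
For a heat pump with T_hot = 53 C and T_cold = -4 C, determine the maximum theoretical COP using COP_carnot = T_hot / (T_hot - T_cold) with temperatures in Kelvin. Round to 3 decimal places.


Convert to Kelvin:
  T_hot = 53 + 273.15 = 326.15 K
  T_cold = -4 + 273.15 = 269.15 K
Apply Carnot COP formula:
  COP = T_hot_K / (T_hot_K - T_cold_K) = 326.15 / 57.0
  COP = 5.722

5.722


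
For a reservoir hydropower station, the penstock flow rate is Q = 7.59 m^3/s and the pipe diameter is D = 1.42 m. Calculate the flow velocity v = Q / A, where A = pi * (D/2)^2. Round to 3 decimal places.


Compute pipe cross-sectional area:
  A = pi * (D/2)^2 = pi * (1.42/2)^2 = 1.5837 m^2
Calculate velocity:
  v = Q / A = 7.59 / 1.5837
  v = 4.793 m/s

4.793


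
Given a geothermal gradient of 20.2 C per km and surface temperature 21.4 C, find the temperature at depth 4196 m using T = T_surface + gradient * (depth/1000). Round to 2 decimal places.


Convert depth to km: 4196 / 1000 = 4.196 km
Temperature increase = gradient * depth_km = 20.2 * 4.196 = 84.76 C
Temperature at depth = T_surface + delta_T = 21.4 + 84.76
T = 106.16 C

106.16


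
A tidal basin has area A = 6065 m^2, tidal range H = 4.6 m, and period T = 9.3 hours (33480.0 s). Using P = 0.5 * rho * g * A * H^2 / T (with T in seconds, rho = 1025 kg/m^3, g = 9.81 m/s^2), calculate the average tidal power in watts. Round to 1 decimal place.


Convert period to seconds: T = 9.3 * 3600 = 33480.0 s
H^2 = 4.6^2 = 21.16
P = 0.5 * rho * g * A * H^2 / T
P = 0.5 * 1025 * 9.81 * 6065 * 21.16 / 33480.0
P = 19271.9 W

19271.9


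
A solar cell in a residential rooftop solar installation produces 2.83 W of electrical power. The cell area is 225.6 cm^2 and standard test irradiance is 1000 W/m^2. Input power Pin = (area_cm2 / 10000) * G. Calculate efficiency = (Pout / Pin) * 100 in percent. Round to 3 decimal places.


First compute the input power:
  Pin = area_cm2 / 10000 * G = 225.6 / 10000 * 1000 = 22.56 W
Then compute efficiency:
  Efficiency = (Pout / Pin) * 100 = (2.83 / 22.56) * 100
  Efficiency = 12.544%

12.544


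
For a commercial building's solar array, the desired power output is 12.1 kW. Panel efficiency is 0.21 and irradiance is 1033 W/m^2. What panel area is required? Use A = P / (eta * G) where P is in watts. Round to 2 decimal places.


Convert target power to watts: P = 12.1 * 1000 = 12100.0 W
Compute denominator: eta * G = 0.21 * 1033 = 216.93
Required area A = P / (eta * G) = 12100.0 / 216.93
A = 55.78 m^2

55.78


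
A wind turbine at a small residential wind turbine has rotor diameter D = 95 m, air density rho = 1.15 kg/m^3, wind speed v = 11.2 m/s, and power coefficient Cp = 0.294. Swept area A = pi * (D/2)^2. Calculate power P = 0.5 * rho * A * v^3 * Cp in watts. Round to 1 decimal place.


Step 1 -- Compute swept area:
  A = pi * (D/2)^2 = pi * (95/2)^2 = 7088.22 m^2
Step 2 -- Apply wind power equation:
  P = 0.5 * rho * A * v^3 * Cp
  v^3 = 11.2^3 = 1404.928
  P = 0.5 * 1.15 * 7088.22 * 1404.928 * 0.294
  P = 1683473.7 W

1683473.7


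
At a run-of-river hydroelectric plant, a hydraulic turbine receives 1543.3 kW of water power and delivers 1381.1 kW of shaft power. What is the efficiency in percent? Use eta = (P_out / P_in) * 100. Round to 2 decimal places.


Turbine efficiency = (output power / input power) * 100
eta = (1381.1 / 1543.3) * 100
eta = 89.49%

89.49


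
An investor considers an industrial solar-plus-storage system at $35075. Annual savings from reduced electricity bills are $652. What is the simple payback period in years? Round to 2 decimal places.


Simple payback period = initial cost / annual savings
Payback = 35075 / 652
Payback = 53.80 years

53.80


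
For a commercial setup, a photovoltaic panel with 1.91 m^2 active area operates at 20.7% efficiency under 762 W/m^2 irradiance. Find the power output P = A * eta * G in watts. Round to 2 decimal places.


Use the solar power formula P = A * eta * G.
Given: A = 1.91 m^2, eta = 0.207, G = 762 W/m^2
P = 1.91 * 0.207 * 762
P = 301.27 W

301.27


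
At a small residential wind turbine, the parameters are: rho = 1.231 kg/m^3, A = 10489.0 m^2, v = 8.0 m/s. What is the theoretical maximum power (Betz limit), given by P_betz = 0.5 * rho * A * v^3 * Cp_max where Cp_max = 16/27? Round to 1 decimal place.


The Betz coefficient Cp_max = 16/27 = 0.5926
v^3 = 8.0^3 = 512.0
P_betz = 0.5 * rho * A * v^3 * Cp_max
P_betz = 0.5 * 1.231 * 10489.0 * 512.0 * 0.5926
P_betz = 1958792.0 W

1958792.0


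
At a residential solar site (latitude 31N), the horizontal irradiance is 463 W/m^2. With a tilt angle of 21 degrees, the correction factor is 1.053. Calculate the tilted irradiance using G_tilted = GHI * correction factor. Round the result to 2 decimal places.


Identify the given values:
  GHI = 463 W/m^2, tilt correction factor = 1.053
Apply the formula G_tilted = GHI * factor:
  G_tilted = 463 * 1.053
  G_tilted = 487.54 W/m^2

487.54


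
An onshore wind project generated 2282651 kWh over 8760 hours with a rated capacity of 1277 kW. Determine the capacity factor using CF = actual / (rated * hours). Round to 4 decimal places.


Capacity factor = actual output / maximum possible output
Maximum possible = rated * hours = 1277 * 8760 = 11186520 kWh
CF = 2282651 / 11186520
CF = 0.2041

0.2041


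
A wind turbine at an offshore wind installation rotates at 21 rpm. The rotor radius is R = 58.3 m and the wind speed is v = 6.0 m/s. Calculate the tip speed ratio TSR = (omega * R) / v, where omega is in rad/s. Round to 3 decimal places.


Convert rotational speed to rad/s:
  omega = 21 * 2 * pi / 60 = 2.1991 rad/s
Compute tip speed:
  v_tip = omega * R = 2.1991 * 58.3 = 128.208 m/s
Tip speed ratio:
  TSR = v_tip / v_wind = 128.208 / 6.0 = 21.368

21.368


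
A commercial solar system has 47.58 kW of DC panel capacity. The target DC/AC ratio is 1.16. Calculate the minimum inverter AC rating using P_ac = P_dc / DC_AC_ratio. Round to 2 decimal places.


The inverter AC capacity is determined by the DC/AC ratio.
Given: P_dc = 47.58 kW, DC/AC ratio = 1.16
P_ac = P_dc / ratio = 47.58 / 1.16
P_ac = 41.02 kW

41.02


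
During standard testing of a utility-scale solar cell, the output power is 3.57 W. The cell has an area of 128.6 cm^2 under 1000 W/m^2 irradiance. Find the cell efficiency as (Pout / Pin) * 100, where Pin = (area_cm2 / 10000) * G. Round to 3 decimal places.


First compute the input power:
  Pin = area_cm2 / 10000 * G = 128.6 / 10000 * 1000 = 12.86 W
Then compute efficiency:
  Efficiency = (Pout / Pin) * 100 = (3.57 / 12.86) * 100
  Efficiency = 27.760%

27.760


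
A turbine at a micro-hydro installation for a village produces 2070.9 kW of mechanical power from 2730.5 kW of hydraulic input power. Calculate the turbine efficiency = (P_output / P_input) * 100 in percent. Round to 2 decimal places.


Turbine efficiency = (output power / input power) * 100
eta = (2070.9 / 2730.5) * 100
eta = 75.84%

75.84


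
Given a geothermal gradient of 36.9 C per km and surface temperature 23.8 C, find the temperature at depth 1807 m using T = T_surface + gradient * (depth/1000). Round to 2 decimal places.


Convert depth to km: 1807 / 1000 = 1.807 km
Temperature increase = gradient * depth_km = 36.9 * 1.807 = 66.68 C
Temperature at depth = T_surface + delta_T = 23.8 + 66.68
T = 90.48 C

90.48


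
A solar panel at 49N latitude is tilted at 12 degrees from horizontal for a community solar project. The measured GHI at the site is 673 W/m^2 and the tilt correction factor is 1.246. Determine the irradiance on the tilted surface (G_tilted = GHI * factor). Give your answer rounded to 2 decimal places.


Identify the given values:
  GHI = 673 W/m^2, tilt correction factor = 1.246
Apply the formula G_tilted = GHI * factor:
  G_tilted = 673 * 1.246
  G_tilted = 838.56 W/m^2

838.56


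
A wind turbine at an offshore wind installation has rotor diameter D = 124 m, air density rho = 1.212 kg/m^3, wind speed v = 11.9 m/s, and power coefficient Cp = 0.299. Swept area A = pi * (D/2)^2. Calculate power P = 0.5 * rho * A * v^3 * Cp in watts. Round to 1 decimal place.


Step 1 -- Compute swept area:
  A = pi * (D/2)^2 = pi * (124/2)^2 = 12076.28 m^2
Step 2 -- Apply wind power equation:
  P = 0.5 * rho * A * v^3 * Cp
  v^3 = 11.9^3 = 1685.159
  P = 0.5 * 1.212 * 12076.28 * 1685.159 * 0.299
  P = 3687380.4 W

3687380.4


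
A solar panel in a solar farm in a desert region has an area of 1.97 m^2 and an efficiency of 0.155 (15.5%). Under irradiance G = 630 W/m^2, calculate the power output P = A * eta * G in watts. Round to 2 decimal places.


Use the solar power formula P = A * eta * G.
Given: A = 1.97 m^2, eta = 0.155, G = 630 W/m^2
P = 1.97 * 0.155 * 630
P = 192.37 W

192.37


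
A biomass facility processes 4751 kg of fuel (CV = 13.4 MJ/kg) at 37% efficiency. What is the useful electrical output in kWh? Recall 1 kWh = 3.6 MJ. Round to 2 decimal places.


Total energy = mass * CV = 4751 * 13.4 = 63663.4 MJ
Useful energy = total * eta = 63663.4 * 0.37 = 23555.46 MJ
Convert to kWh: 23555.46 / 3.6
Useful energy = 6543.18 kWh

6543.18


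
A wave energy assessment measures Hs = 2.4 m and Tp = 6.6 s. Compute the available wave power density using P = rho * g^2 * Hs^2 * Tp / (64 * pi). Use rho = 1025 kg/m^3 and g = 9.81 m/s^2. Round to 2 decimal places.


Apply wave power formula:
  g^2 = 9.81^2 = 96.2361
  Hs^2 = 2.4^2 = 5.76
  Numerator = rho * g^2 * Hs^2 * Tp = 1025 * 96.2361 * 5.76 * 6.6 = 3749974.37
  Denominator = 64 * pi = 201.0619
  P = 3749974.37 / 201.0619 = 18650.84 W/m

18650.84


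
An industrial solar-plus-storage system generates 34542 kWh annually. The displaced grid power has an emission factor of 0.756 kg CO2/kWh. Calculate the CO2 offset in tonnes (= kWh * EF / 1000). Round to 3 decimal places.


CO2 offset in kg = generation * emission_factor
CO2 offset = 34542 * 0.756 = 26113.75 kg
Convert to tonnes:
  CO2 offset = 26113.75 / 1000 = 26.114 tonnes

26.114


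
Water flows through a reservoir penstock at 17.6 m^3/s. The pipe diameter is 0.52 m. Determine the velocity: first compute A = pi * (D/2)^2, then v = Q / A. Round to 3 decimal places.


Compute pipe cross-sectional area:
  A = pi * (D/2)^2 = pi * (0.52/2)^2 = 0.2124 m^2
Calculate velocity:
  v = Q / A = 17.6 / 0.2124
  v = 82.874 m/s

82.874


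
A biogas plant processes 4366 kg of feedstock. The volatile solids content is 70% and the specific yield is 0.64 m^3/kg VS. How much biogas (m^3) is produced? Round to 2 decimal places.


Compute volatile solids:
  VS = mass * VS_fraction = 4366 * 0.7 = 3056.2 kg
Calculate biogas volume:
  Biogas = VS * specific_yield = 3056.2 * 0.64
  Biogas = 1955.97 m^3

1955.97


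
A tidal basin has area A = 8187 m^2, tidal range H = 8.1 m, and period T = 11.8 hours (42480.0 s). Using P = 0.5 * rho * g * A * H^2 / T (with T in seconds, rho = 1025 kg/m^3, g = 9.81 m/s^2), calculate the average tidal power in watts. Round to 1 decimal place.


Convert period to seconds: T = 11.8 * 3600 = 42480.0 s
H^2 = 8.1^2 = 65.61
P = 0.5 * rho * g * A * H^2 / T
P = 0.5 * 1025 * 9.81 * 8187 * 65.61 / 42480.0
P = 63573.1 W

63573.1


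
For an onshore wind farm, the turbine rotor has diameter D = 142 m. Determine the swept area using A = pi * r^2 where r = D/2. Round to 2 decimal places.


Compute the rotor radius:
  r = D / 2 = 142 / 2 = 71.0 m
Calculate swept area:
  A = pi * r^2 = pi * 71.0^2
  A = 15836.77 m^2

15836.77


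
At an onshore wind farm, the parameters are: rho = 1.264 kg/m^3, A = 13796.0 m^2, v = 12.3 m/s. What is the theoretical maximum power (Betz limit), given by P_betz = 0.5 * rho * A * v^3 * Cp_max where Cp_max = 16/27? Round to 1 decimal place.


The Betz coefficient Cp_max = 16/27 = 0.5926
v^3 = 12.3^3 = 1860.867
P_betz = 0.5 * rho * A * v^3 * Cp_max
P_betz = 0.5 * 1.264 * 13796.0 * 1860.867 * 0.5926
P_betz = 9614834.6 W

9614834.6


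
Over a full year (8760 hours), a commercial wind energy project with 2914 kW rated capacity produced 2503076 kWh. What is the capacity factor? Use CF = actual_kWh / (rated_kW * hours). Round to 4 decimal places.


Capacity factor = actual output / maximum possible output
Maximum possible = rated * hours = 2914 * 8760 = 25526640 kWh
CF = 2503076 / 25526640
CF = 0.0981

0.0981


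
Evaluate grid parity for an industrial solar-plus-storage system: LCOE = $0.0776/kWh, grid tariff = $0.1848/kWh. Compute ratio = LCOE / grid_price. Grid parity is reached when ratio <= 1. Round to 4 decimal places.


Compare LCOE to grid price:
  LCOE = $0.0776/kWh, Grid price = $0.1848/kWh
  Ratio = LCOE / grid_price = 0.0776 / 0.1848 = 0.4199
  Grid parity achieved (ratio <= 1)? yes

0.4199


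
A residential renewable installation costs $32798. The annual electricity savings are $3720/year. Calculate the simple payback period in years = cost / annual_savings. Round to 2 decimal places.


Simple payback period = initial cost / annual savings
Payback = 32798 / 3720
Payback = 8.82 years

8.82


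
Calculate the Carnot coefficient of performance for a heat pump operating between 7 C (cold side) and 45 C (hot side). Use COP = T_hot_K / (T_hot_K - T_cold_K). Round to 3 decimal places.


Convert to Kelvin:
  T_hot = 45 + 273.15 = 318.15 K
  T_cold = 7 + 273.15 = 280.15 K
Apply Carnot COP formula:
  COP = T_hot_K / (T_hot_K - T_cold_K) = 318.15 / 38.0
  COP = 8.372

8.372


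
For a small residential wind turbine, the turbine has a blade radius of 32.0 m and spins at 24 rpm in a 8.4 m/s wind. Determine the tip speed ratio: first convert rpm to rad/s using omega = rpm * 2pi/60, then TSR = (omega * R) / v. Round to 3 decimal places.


Convert rotational speed to rad/s:
  omega = 24 * 2 * pi / 60 = 2.5133 rad/s
Compute tip speed:
  v_tip = omega * R = 2.5133 * 32.0 = 80.425 m/s
Tip speed ratio:
  TSR = v_tip / v_wind = 80.425 / 8.4 = 9.574

9.574


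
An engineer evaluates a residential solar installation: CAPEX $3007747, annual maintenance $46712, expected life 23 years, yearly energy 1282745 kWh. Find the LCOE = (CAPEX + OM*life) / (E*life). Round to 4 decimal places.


Total cost = CAPEX + OM * lifetime = 3007747 + 46712 * 23 = 3007747 + 1074376 = 4082123
Total generation = annual * lifetime = 1282745 * 23 = 29503135 kWh
LCOE = 4082123 / 29503135
LCOE = 0.1384 $/kWh

0.1384


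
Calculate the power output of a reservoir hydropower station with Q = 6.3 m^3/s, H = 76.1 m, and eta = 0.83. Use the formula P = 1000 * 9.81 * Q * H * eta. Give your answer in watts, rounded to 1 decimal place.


Apply the hydropower formula P = rho * g * Q * H * eta
rho * g = 1000 * 9.81 = 9810.0
P = 9810.0 * 6.3 * 76.1 * 0.83
P = 3903662.9 W

3903662.9


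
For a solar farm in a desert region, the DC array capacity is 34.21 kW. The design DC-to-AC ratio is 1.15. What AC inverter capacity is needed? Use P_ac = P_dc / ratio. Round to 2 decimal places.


The inverter AC capacity is determined by the DC/AC ratio.
Given: P_dc = 34.21 kW, DC/AC ratio = 1.15
P_ac = P_dc / ratio = 34.21 / 1.15
P_ac = 29.75 kW

29.75


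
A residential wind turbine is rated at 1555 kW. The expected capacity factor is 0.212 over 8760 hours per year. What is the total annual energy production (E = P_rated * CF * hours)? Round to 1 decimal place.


Annual energy = rated_kW * capacity_factor * hours_per_year
Given: P_rated = 1555 kW, CF = 0.212, hours = 8760
E = 1555 * 0.212 * 8760
E = 2887821.6 kWh

2887821.6


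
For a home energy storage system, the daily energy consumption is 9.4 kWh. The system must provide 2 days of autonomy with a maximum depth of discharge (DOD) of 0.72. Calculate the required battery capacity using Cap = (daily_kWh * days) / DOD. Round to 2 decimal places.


Total energy needed = daily * days = 9.4 * 2 = 18.8 kWh
Account for depth of discharge:
  Cap = total_energy / DOD = 18.8 / 0.72
  Cap = 26.11 kWh

26.11


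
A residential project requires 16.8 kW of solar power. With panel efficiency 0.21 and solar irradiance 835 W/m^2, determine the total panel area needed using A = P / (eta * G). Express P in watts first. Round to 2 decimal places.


Convert target power to watts: P = 16.8 * 1000 = 16800.0 W
Compute denominator: eta * G = 0.21 * 835 = 175.35
Required area A = P / (eta * G) = 16800.0 / 175.35
A = 95.81 m^2

95.81


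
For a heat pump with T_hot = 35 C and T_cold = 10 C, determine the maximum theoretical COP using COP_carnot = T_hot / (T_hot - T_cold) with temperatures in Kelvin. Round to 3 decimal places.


Convert to Kelvin:
  T_hot = 35 + 273.15 = 308.15 K
  T_cold = 10 + 273.15 = 283.15 K
Apply Carnot COP formula:
  COP = T_hot_K / (T_hot_K - T_cold_K) = 308.15 / 25.0
  COP = 12.326

12.326


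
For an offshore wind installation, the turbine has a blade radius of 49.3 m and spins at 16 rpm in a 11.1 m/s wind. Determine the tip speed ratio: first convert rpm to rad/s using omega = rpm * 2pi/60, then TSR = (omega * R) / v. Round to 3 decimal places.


Convert rotational speed to rad/s:
  omega = 16 * 2 * pi / 60 = 1.6755 rad/s
Compute tip speed:
  v_tip = omega * R = 1.6755 * 49.3 = 82.603 m/s
Tip speed ratio:
  TSR = v_tip / v_wind = 82.603 / 11.1 = 7.442

7.442


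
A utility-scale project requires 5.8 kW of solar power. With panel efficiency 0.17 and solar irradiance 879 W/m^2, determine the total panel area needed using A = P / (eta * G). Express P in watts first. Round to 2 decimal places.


Convert target power to watts: P = 5.8 * 1000 = 5800.0 W
Compute denominator: eta * G = 0.17 * 879 = 149.43
Required area A = P / (eta * G) = 5800.0 / 149.43
A = 38.81 m^2

38.81


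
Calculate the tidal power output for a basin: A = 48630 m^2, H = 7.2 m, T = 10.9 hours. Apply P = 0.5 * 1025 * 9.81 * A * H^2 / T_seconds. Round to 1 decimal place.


Convert period to seconds: T = 10.9 * 3600 = 39240.0 s
H^2 = 7.2^2 = 51.84
P = 0.5 * rho * g * A * H^2 / T
P = 0.5 * 1025 * 9.81 * 48630 * 51.84 / 39240.0
P = 323000.5 W

323000.5


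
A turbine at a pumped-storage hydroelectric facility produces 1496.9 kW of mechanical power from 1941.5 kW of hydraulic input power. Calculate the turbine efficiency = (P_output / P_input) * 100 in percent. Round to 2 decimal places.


Turbine efficiency = (output power / input power) * 100
eta = (1496.9 / 1941.5) * 100
eta = 77.10%

77.10


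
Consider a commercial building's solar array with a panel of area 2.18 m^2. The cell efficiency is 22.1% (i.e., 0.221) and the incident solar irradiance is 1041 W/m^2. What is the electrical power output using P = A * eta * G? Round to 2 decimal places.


Use the solar power formula P = A * eta * G.
Given: A = 2.18 m^2, eta = 0.221, G = 1041 W/m^2
P = 2.18 * 0.221 * 1041
P = 501.53 W

501.53


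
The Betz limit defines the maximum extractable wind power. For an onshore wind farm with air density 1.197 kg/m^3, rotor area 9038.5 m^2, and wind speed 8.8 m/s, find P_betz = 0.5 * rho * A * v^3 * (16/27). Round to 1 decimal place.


The Betz coefficient Cp_max = 16/27 = 0.5926
v^3 = 8.8^3 = 681.472
P_betz = 0.5 * rho * A * v^3 * Cp_max
P_betz = 0.5 * 1.197 * 9038.5 * 681.472 * 0.5926
P_betz = 2184563.9 W

2184563.9


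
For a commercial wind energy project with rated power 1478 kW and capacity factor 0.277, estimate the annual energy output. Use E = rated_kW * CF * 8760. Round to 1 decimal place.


Annual energy = rated_kW * capacity_factor * hours_per_year
Given: P_rated = 1478 kW, CF = 0.277, hours = 8760
E = 1478 * 0.277 * 8760
E = 3586396.6 kWh

3586396.6


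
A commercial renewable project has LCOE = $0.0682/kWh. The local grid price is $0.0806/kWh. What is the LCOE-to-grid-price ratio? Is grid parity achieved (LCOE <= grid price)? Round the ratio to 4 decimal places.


Compare LCOE to grid price:
  LCOE = $0.0682/kWh, Grid price = $0.0806/kWh
  Ratio = LCOE / grid_price = 0.0682 / 0.0806 = 0.8462
  Grid parity achieved (ratio <= 1)? yes

0.8462


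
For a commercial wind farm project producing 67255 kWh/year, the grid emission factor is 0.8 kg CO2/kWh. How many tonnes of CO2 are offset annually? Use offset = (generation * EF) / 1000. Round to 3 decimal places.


CO2 offset in kg = generation * emission_factor
CO2 offset = 67255 * 0.8 = 53804.0 kg
Convert to tonnes:
  CO2 offset = 53804.0 / 1000 = 53.804 tonnes

53.804


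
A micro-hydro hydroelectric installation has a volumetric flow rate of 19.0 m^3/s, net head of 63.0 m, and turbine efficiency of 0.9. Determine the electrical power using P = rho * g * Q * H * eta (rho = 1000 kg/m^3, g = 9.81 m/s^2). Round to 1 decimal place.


Apply the hydropower formula P = rho * g * Q * H * eta
rho * g = 1000 * 9.81 = 9810.0
P = 9810.0 * 19.0 * 63.0 * 0.9
P = 10568313.0 W

10568313.0


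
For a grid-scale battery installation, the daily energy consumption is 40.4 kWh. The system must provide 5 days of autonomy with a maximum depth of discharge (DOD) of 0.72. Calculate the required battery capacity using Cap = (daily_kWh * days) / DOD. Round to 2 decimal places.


Total energy needed = daily * days = 40.4 * 5 = 202.0 kWh
Account for depth of discharge:
  Cap = total_energy / DOD = 202.0 / 0.72
  Cap = 280.56 kWh

280.56


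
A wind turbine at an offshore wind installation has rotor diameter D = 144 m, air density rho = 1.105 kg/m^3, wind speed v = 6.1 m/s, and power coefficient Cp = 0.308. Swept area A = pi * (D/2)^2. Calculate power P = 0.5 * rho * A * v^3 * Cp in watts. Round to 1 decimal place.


Step 1 -- Compute swept area:
  A = pi * (D/2)^2 = pi * (144/2)^2 = 16286.02 m^2
Step 2 -- Apply wind power equation:
  P = 0.5 * rho * A * v^3 * Cp
  v^3 = 6.1^3 = 226.981
  P = 0.5 * 1.105 * 16286.02 * 226.981 * 0.308
  P = 629053.2 W

629053.2


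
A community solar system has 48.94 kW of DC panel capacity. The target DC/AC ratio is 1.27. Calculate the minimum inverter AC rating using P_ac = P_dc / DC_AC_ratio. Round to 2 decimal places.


The inverter AC capacity is determined by the DC/AC ratio.
Given: P_dc = 48.94 kW, DC/AC ratio = 1.27
P_ac = P_dc / ratio = 48.94 / 1.27
P_ac = 38.54 kW

38.54


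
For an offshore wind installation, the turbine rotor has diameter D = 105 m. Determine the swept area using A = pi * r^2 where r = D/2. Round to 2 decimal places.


Compute the rotor radius:
  r = D / 2 = 105 / 2 = 52.5 m
Calculate swept area:
  A = pi * r^2 = pi * 52.5^2
  A = 8659.01 m^2

8659.01


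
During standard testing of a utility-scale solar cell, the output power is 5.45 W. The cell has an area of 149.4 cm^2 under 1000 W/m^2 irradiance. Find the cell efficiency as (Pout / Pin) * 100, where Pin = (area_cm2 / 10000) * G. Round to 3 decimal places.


First compute the input power:
  Pin = area_cm2 / 10000 * G = 149.4 / 10000 * 1000 = 14.94 W
Then compute efficiency:
  Efficiency = (Pout / Pin) * 100 = (5.45 / 14.94) * 100
  Efficiency = 36.479%

36.479


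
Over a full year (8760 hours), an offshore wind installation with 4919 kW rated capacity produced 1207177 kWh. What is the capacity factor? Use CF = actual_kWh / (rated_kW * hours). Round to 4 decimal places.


Capacity factor = actual output / maximum possible output
Maximum possible = rated * hours = 4919 * 8760 = 43090440 kWh
CF = 1207177 / 43090440
CF = 0.0280

0.0280


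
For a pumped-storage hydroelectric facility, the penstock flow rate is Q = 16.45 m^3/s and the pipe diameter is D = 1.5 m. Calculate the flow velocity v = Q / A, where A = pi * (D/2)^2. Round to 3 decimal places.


Compute pipe cross-sectional area:
  A = pi * (D/2)^2 = pi * (1.5/2)^2 = 1.7671 m^2
Calculate velocity:
  v = Q / A = 16.45 / 1.7671
  v = 9.309 m/s

9.309


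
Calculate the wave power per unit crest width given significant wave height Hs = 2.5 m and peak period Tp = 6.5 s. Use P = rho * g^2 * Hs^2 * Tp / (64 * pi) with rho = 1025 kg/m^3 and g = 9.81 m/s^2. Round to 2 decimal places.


Apply wave power formula:
  g^2 = 9.81^2 = 96.2361
  Hs^2 = 2.5^2 = 6.25
  Numerator = rho * g^2 * Hs^2 * Tp = 1025 * 96.2361 * 6.25 * 6.5 = 4007331.35
  Denominator = 64 * pi = 201.0619
  P = 4007331.35 / 201.0619 = 19930.83 W/m

19930.83


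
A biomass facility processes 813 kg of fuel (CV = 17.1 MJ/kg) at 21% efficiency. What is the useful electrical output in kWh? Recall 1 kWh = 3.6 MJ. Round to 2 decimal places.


Total energy = mass * CV = 813 * 17.1 = 13902.3 MJ
Useful energy = total * eta = 13902.3 * 0.21 = 2919.48 MJ
Convert to kWh: 2919.48 / 3.6
Useful energy = 810.97 kWh

810.97


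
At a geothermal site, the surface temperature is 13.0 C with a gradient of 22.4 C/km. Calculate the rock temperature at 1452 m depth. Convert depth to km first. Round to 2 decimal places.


Convert depth to km: 1452 / 1000 = 1.452 km
Temperature increase = gradient * depth_km = 22.4 * 1.452 = 32.52 C
Temperature at depth = T_surface + delta_T = 13.0 + 32.52
T = 45.52 C

45.52


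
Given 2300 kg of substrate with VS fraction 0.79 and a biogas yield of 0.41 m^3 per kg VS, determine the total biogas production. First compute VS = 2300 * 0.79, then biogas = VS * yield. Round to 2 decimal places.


Compute volatile solids:
  VS = mass * VS_fraction = 2300 * 0.79 = 1817.0 kg
Calculate biogas volume:
  Biogas = VS * specific_yield = 1817.0 * 0.41
  Biogas = 744.97 m^3

744.97


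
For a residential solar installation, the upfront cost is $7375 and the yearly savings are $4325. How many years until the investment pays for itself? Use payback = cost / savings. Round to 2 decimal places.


Simple payback period = initial cost / annual savings
Payback = 7375 / 4325
Payback = 1.71 years

1.71


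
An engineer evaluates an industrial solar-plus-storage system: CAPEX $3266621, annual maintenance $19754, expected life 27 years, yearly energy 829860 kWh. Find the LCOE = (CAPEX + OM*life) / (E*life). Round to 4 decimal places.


Total cost = CAPEX + OM * lifetime = 3266621 + 19754 * 27 = 3266621 + 533358 = 3799979
Total generation = annual * lifetime = 829860 * 27 = 22406220 kWh
LCOE = 3799979 / 22406220
LCOE = 0.1696 $/kWh

0.1696


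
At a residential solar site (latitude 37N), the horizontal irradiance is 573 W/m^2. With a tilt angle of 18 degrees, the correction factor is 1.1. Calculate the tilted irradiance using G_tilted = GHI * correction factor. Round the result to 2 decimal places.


Identify the given values:
  GHI = 573 W/m^2, tilt correction factor = 1.1
Apply the formula G_tilted = GHI * factor:
  G_tilted = 573 * 1.1
  G_tilted = 630.30 W/m^2

630.30


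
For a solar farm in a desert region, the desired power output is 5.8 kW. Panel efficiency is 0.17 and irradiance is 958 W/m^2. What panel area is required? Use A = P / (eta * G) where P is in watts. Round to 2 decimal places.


Convert target power to watts: P = 5.8 * 1000 = 5800.0 W
Compute denominator: eta * G = 0.17 * 958 = 162.86
Required area A = P / (eta * G) = 5800.0 / 162.86
A = 35.61 m^2

35.61


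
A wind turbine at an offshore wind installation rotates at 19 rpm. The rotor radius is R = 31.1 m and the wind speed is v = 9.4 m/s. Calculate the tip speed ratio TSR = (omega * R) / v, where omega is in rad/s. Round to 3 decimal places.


Convert rotational speed to rad/s:
  omega = 19 * 2 * pi / 60 = 1.9897 rad/s
Compute tip speed:
  v_tip = omega * R = 1.9897 * 31.1 = 61.879 m/s
Tip speed ratio:
  TSR = v_tip / v_wind = 61.879 / 9.4 = 6.583

6.583


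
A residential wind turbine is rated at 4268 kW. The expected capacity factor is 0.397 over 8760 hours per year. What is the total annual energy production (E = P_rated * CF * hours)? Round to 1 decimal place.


Annual energy = rated_kW * capacity_factor * hours_per_year
Given: P_rated = 4268 kW, CF = 0.397, hours = 8760
E = 4268 * 0.397 * 8760
E = 14842909.0 kWh

14842909.0


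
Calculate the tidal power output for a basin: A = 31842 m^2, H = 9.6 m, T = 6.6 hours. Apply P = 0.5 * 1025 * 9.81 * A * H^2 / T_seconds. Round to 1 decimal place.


Convert period to seconds: T = 6.6 * 3600 = 23760.0 s
H^2 = 9.6^2 = 92.16
P = 0.5 * rho * g * A * H^2 / T
P = 0.5 * 1025 * 9.81 * 31842 * 92.16 / 23760.0
P = 620953.7 W

620953.7


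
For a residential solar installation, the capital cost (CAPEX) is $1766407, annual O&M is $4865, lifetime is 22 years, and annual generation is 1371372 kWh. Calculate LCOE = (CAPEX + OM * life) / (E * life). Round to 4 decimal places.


Total cost = CAPEX + OM * lifetime = 1766407 + 4865 * 22 = 1766407 + 107030 = 1873437
Total generation = annual * lifetime = 1371372 * 22 = 30170184 kWh
LCOE = 1873437 / 30170184
LCOE = 0.0621 $/kWh

0.0621


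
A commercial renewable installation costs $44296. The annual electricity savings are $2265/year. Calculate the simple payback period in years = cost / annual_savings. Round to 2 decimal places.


Simple payback period = initial cost / annual savings
Payback = 44296 / 2265
Payback = 19.56 years

19.56


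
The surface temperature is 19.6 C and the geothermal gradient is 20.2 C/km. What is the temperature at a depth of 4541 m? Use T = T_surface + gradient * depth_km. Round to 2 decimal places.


Convert depth to km: 4541 / 1000 = 4.541 km
Temperature increase = gradient * depth_km = 20.2 * 4.541 = 91.73 C
Temperature at depth = T_surface + delta_T = 19.6 + 91.73
T = 111.33 C

111.33


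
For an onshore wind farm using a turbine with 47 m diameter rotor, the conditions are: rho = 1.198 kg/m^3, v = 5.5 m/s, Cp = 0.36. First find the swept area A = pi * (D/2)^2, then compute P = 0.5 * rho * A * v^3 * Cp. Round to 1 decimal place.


Step 1 -- Compute swept area:
  A = pi * (D/2)^2 = pi * (47/2)^2 = 1734.94 m^2
Step 2 -- Apply wind power equation:
  P = 0.5 * rho * A * v^3 * Cp
  v^3 = 5.5^3 = 166.375
  P = 0.5 * 1.198 * 1734.94 * 166.375 * 0.36
  P = 62244.8 W

62244.8


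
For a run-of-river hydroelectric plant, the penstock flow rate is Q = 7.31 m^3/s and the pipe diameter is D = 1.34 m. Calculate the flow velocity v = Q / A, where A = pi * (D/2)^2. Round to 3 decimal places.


Compute pipe cross-sectional area:
  A = pi * (D/2)^2 = pi * (1.34/2)^2 = 1.4103 m^2
Calculate velocity:
  v = Q / A = 7.31 / 1.4103
  v = 5.183 m/s

5.183


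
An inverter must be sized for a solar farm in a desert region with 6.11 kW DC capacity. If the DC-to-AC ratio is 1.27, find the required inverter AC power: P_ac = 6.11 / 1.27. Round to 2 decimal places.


The inverter AC capacity is determined by the DC/AC ratio.
Given: P_dc = 6.11 kW, DC/AC ratio = 1.27
P_ac = P_dc / ratio = 6.11 / 1.27
P_ac = 4.81 kW

4.81


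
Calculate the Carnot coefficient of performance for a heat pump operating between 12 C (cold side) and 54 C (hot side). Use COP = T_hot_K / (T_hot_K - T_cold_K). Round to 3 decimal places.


Convert to Kelvin:
  T_hot = 54 + 273.15 = 327.15 K
  T_cold = 12 + 273.15 = 285.15 K
Apply Carnot COP formula:
  COP = T_hot_K / (T_hot_K - T_cold_K) = 327.15 / 42.0
  COP = 7.789

7.789


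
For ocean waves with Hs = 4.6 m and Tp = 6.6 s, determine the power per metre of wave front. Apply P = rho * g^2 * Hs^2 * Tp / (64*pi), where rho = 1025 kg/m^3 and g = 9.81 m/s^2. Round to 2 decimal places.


Apply wave power formula:
  g^2 = 9.81^2 = 96.2361
  Hs^2 = 4.6^2 = 21.16
  Numerator = rho * g^2 * Hs^2 * Tp = 1025 * 96.2361 * 21.16 * 6.6 = 13775947.5
  Denominator = 64 * pi = 201.0619
  P = 13775947.5 / 201.0619 = 68515.94 W/m

68515.94


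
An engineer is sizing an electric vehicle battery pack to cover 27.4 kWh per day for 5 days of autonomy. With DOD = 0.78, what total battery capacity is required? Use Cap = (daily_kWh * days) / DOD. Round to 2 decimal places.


Total energy needed = daily * days = 27.4 * 5 = 137.0 kWh
Account for depth of discharge:
  Cap = total_energy / DOD = 137.0 / 0.78
  Cap = 175.64 kWh

175.64


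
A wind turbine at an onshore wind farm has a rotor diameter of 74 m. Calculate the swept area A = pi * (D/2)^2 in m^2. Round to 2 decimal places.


Compute the rotor radius:
  r = D / 2 = 74 / 2 = 37.0 m
Calculate swept area:
  A = pi * r^2 = pi * 37.0^2
  A = 4300.84 m^2

4300.84


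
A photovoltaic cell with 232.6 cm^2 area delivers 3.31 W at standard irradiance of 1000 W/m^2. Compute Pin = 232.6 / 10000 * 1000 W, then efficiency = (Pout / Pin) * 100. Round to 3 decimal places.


First compute the input power:
  Pin = area_cm2 / 10000 * G = 232.6 / 10000 * 1000 = 23.26 W
Then compute efficiency:
  Efficiency = (Pout / Pin) * 100 = (3.31 / 23.26) * 100
  Efficiency = 14.230%

14.230


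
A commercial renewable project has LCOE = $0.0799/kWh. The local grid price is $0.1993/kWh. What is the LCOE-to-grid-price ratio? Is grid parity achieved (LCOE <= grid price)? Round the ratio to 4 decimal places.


Compare LCOE to grid price:
  LCOE = $0.0799/kWh, Grid price = $0.1993/kWh
  Ratio = LCOE / grid_price = 0.0799 / 0.1993 = 0.4009
  Grid parity achieved (ratio <= 1)? yes

0.4009


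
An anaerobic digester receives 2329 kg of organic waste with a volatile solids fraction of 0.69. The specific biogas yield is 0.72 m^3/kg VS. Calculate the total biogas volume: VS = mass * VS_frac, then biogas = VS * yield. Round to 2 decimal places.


Compute volatile solids:
  VS = mass * VS_fraction = 2329 * 0.69 = 1607.01 kg
Calculate biogas volume:
  Biogas = VS * specific_yield = 1607.01 * 0.72
  Biogas = 1157.05 m^3

1157.05


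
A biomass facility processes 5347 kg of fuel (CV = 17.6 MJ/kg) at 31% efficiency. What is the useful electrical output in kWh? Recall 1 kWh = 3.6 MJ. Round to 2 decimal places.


Total energy = mass * CV = 5347 * 17.6 = 94107.2 MJ
Useful energy = total * eta = 94107.2 * 0.31 = 29173.23 MJ
Convert to kWh: 29173.23 / 3.6
Useful energy = 8103.68 kWh

8103.68


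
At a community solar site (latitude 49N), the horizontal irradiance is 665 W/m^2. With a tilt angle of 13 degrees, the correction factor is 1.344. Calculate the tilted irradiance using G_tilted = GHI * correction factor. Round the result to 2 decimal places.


Identify the given values:
  GHI = 665 W/m^2, tilt correction factor = 1.344
Apply the formula G_tilted = GHI * factor:
  G_tilted = 665 * 1.344
  G_tilted = 893.76 W/m^2

893.76


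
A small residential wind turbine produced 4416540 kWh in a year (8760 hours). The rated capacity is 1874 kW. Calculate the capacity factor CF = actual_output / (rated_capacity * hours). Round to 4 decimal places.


Capacity factor = actual output / maximum possible output
Maximum possible = rated * hours = 1874 * 8760 = 16416240 kWh
CF = 4416540 / 16416240
CF = 0.2690

0.2690
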